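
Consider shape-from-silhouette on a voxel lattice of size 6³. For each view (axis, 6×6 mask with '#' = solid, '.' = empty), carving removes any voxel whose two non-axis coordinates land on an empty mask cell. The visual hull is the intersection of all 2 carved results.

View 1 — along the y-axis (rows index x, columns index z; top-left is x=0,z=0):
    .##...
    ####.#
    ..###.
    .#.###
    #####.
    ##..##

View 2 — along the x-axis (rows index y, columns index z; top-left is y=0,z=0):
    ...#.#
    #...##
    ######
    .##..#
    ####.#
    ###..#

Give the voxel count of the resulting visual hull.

full grid |V| = 216
[1] y-view keeps 23 columns → grid now 138
[2] x-view keeps 23 columns → grid now 86

remaining voxels: 86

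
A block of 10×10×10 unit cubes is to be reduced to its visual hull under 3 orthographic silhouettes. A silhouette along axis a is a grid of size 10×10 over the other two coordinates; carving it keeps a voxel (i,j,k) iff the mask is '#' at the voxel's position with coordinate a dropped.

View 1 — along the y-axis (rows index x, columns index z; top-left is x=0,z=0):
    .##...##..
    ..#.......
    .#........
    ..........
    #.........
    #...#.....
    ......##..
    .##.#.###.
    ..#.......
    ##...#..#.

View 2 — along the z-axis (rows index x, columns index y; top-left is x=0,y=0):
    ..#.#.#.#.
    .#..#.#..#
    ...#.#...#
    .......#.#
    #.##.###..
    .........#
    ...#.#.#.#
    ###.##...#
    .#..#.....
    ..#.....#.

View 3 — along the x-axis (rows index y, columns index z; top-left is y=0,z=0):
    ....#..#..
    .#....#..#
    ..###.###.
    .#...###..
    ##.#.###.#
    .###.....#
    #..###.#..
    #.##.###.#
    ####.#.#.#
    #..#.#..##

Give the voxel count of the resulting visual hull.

full grid |V| = 1000
step 1: project along y, AND mask (22/100) → |grid| = 220
step 2: project along z, AND mask (34/100) → |grid| = 85
step 3: project along x, AND mask (50/100) → |grid| = 38

|visual hull| = 38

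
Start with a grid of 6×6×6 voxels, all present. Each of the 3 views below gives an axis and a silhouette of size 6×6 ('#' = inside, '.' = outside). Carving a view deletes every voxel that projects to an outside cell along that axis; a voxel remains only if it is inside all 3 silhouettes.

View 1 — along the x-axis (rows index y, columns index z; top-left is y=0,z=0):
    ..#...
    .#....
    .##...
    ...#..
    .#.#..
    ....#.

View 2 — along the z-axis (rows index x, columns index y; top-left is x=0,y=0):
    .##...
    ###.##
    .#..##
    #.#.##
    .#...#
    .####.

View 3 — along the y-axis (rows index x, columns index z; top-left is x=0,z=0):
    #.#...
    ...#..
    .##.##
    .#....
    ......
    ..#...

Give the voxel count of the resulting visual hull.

voxel count = 8

before carving: 216 voxels (6×6×6)
step 1: project along x, AND mask (8/36) → |grid| = 48
step 2: project along z, AND mask (20/36) → |grid| = 28
step 3: project along y, AND mask (9/36) → |grid| = 8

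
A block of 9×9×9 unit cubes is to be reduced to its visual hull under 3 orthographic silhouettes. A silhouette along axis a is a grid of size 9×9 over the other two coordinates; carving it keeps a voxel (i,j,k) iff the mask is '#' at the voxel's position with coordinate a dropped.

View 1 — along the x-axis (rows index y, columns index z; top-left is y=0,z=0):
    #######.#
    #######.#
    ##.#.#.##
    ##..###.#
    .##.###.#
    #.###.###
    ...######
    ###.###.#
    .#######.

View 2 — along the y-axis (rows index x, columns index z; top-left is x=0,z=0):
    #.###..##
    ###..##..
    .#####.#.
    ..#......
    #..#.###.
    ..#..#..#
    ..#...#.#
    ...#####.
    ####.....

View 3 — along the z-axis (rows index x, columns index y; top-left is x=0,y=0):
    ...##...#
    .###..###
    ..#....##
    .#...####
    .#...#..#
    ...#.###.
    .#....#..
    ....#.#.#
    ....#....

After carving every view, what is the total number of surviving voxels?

voxel count = 92

start: 9×9×9 = 729 voxels
step 1: project along x, AND mask (61/81) → |grid| = 549
step 2: project along y, AND mask (38/81) → |grid| = 253
step 3: project along z, AND mask (30/81) → |grid| = 92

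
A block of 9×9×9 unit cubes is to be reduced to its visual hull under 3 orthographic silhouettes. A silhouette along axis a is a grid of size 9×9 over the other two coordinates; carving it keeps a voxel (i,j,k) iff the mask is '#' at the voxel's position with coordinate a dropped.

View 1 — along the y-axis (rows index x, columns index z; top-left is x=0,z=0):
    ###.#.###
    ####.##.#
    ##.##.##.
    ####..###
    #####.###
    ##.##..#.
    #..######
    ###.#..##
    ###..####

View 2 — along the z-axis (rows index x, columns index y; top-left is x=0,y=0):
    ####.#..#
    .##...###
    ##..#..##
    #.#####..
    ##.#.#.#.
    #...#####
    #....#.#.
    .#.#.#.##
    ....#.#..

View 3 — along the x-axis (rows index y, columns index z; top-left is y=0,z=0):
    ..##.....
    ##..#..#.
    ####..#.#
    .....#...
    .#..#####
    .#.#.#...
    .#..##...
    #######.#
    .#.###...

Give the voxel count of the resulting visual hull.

123 voxels

before carving: 729 voxels (9×9×9)
after view 1 [y-axis, 60 of 81 cells solid] → remaining = 540
after view 2 [z-axis, 43 of 81 cells solid] → remaining = 284
after view 3 [x-axis, 37 of 81 cells solid] → remaining = 123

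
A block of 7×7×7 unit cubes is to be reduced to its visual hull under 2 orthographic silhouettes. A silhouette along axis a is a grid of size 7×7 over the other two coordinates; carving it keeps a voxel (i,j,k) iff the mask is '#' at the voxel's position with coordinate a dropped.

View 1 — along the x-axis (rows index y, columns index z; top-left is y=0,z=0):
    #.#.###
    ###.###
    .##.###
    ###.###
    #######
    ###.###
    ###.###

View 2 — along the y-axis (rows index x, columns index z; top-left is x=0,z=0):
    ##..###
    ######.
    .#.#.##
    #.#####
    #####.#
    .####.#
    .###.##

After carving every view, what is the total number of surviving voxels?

213 voxels

initial block: 7^3 = 343
[1] x-view keeps 41 columns → grid now 287
[2] y-view keeps 37 columns → grid now 213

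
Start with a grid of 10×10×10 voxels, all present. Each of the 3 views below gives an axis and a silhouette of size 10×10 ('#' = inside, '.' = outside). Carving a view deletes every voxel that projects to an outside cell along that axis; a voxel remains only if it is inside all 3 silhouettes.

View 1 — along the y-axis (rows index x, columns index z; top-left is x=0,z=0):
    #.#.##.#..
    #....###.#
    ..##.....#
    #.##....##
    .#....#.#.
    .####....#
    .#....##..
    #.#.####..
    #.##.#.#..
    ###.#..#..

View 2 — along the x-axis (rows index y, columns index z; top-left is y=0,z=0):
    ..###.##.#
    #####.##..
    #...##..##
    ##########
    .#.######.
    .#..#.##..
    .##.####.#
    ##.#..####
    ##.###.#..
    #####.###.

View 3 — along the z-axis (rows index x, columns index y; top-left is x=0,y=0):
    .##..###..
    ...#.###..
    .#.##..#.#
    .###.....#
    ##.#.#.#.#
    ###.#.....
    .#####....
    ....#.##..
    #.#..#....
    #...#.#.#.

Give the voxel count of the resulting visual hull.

|visual hull| = 126

before carving: 1000 voxels (10×10×10)
V1 y: intersect with XZ mask (45 set) -- 450 left
V2 x: intersect with YZ mask (67 set) -- 303 left
V3 z: intersect with XY mask (43 set) -- 126 left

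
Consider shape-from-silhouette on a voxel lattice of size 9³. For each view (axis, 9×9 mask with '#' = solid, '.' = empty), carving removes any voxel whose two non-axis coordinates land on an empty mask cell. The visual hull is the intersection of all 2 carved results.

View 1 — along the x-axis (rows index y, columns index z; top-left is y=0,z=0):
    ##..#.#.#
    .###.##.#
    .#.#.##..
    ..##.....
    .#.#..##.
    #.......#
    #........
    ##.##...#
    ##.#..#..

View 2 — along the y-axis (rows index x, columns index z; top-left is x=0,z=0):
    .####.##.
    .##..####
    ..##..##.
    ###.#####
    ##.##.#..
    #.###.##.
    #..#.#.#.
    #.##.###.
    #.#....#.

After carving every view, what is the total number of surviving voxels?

remaining voxels: 171

start: 9×9×9 = 729 voxels
carve view 1 (along x, YZ-mask fill 33/81): 297 voxels remain
carve view 2 (along y, XZ-mask fill 48/81): 171 voxels remain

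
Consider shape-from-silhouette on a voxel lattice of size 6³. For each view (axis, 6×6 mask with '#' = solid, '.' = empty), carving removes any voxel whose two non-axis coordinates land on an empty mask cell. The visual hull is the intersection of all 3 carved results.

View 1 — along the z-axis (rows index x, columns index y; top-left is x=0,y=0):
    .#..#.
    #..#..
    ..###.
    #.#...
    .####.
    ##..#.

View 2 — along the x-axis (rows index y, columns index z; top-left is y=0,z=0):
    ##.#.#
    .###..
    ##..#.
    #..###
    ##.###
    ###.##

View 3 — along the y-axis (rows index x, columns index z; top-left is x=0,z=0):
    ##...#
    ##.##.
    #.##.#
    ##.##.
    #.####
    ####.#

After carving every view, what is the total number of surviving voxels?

voxel count = 46

full grid |V| = 216
step 1: project along z, AND mask (16/36) → |grid| = 96
step 2: project along x, AND mask (24/36) → |grid| = 62
step 3: project along y, AND mask (25/36) → |grid| = 46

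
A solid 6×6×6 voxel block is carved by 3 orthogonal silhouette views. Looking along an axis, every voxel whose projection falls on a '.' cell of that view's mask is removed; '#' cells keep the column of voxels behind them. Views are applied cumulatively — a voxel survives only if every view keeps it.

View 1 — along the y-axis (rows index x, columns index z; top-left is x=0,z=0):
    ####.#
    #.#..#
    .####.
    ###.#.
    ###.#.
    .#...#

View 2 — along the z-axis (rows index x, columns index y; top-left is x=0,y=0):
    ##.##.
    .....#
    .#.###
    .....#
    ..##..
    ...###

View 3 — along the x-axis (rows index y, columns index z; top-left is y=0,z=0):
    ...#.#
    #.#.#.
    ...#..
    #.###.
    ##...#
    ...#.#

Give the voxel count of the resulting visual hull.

start: 6×6×6 = 216 voxels
carve view 1 (along y, XZ-mask fill 22/36): 132 voxels remain
carve view 2 (along z, XY-mask fill 15/36): 57 voxels remain
carve view 3 (along x, YZ-mask fill 15/36): 24 voxels remain

remaining voxels: 24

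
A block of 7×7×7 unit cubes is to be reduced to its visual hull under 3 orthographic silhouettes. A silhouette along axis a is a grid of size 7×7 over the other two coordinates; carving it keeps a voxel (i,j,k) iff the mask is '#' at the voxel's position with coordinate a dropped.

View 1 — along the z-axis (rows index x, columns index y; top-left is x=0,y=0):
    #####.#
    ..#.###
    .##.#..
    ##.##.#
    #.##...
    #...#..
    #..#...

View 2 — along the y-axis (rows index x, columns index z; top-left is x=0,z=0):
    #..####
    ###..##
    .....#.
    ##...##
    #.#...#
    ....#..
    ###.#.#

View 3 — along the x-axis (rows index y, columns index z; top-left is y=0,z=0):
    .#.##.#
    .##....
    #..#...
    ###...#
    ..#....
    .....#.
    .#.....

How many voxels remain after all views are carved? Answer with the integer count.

|visual hull| = 31

full grid |V| = 343
V1 z: intersect with XY mask (25 set) -- 175 left
V2 y: intersect with XZ mask (24 set) -- 94 left
V3 x: intersect with YZ mask (15 set) -- 31 left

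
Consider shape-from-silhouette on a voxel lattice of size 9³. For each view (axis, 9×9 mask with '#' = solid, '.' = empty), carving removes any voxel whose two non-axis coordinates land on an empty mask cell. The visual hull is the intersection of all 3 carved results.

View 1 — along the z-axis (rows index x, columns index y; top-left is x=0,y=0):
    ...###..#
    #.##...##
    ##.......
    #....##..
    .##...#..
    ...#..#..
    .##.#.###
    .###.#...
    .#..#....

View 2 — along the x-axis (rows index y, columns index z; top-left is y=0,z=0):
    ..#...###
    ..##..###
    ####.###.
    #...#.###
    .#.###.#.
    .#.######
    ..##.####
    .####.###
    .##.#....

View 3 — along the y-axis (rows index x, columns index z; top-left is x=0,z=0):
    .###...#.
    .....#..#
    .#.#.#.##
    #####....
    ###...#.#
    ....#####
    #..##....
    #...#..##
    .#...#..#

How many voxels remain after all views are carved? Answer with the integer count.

65 voxels

initial block: 9^3 = 729
[1] z-view keeps 31 columns → grid now 279
[2] x-view keeps 49 columns → grid now 168
[3] y-view keeps 36 columns → grid now 65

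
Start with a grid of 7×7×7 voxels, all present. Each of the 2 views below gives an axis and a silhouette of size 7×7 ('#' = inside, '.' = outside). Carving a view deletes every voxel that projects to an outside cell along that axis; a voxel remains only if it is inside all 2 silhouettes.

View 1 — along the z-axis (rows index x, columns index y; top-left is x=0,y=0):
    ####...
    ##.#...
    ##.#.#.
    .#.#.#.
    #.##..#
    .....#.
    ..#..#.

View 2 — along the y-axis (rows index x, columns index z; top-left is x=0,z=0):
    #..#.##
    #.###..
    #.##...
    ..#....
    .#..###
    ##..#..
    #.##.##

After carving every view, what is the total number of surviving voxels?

before carving: 343 voxels (7×7×7)
step 1: project along z, AND mask (21/49) → |grid| = 147
step 2: project along y, AND mask (24/49) → |grid| = 72

72 voxels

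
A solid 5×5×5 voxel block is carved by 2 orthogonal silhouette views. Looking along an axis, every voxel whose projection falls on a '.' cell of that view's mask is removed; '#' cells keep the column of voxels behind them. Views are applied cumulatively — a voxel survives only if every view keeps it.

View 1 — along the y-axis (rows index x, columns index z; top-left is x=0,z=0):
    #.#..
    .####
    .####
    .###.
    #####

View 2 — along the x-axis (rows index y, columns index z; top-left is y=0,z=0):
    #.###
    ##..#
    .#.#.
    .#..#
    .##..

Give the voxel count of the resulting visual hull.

initial block: 5^3 = 125
step 1: project along y, AND mask (18/25) → |grid| = 90
step 2: project along x, AND mask (13/25) → |grid| = 47

remaining voxels: 47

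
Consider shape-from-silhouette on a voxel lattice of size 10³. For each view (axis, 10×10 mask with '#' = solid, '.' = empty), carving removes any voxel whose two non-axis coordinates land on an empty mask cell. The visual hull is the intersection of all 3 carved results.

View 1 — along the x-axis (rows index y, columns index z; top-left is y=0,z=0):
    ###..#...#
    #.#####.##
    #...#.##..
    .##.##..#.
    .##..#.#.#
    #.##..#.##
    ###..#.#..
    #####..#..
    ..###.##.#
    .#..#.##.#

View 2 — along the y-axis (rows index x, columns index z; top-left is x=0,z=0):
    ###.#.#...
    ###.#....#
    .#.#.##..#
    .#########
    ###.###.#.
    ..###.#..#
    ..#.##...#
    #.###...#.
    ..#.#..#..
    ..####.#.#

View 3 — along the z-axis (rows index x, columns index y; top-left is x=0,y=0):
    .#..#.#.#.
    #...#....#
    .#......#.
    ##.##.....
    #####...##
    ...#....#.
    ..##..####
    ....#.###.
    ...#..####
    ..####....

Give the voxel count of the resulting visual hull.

131 voxels

initial block: 10^3 = 1000
V1 x: intersect with YZ mask (55 set) -- 550 left
V2 y: intersect with XZ mask (54 set) -- 313 left
V3 z: intersect with XY mask (41 set) -- 131 left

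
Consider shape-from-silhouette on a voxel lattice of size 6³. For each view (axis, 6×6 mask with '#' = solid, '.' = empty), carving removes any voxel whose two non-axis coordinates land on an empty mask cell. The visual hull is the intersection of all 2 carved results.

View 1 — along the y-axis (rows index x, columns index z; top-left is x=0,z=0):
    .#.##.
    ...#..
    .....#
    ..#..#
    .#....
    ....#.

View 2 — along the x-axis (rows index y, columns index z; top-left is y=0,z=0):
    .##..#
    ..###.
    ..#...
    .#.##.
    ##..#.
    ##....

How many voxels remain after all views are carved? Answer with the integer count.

voxel count = 23

initial block: 6^3 = 216
V1 y: intersect with XZ mask (9 set) -- 54 left
V2 x: intersect with YZ mask (15 set) -- 23 left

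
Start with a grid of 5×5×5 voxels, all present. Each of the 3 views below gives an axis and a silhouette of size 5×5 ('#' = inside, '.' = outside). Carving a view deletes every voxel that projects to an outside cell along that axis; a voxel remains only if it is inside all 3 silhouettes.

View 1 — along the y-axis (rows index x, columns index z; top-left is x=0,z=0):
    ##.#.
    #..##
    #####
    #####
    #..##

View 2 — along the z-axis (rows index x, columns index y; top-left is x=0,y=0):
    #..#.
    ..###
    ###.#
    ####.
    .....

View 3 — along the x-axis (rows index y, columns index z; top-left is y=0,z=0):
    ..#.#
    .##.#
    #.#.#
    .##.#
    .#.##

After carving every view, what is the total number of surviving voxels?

start: 5×5×5 = 125 voxels
step 1: project along y, AND mask (19/25) → |grid| = 95
step 2: project along z, AND mask (13/25) → |grid| = 55
step 3: project along x, AND mask (14/25) → |grid| = 28

|visual hull| = 28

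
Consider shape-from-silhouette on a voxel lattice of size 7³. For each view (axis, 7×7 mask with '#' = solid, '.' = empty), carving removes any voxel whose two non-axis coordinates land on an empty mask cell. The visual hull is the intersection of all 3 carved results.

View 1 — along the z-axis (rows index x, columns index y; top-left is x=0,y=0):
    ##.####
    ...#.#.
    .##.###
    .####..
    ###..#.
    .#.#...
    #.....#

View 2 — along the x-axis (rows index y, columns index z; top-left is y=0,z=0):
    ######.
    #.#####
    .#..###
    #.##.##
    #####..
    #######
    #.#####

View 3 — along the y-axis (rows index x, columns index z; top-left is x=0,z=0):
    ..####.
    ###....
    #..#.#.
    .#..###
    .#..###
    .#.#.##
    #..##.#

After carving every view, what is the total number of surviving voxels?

|visual hull| = 77

before carving: 343 voxels (7×7×7)
after view 1 [z-axis, 25 of 49 cells solid] → remaining = 175
after view 2 [x-axis, 39 of 49 cells solid] → remaining = 141
after view 3 [y-axis, 26 of 49 cells solid] → remaining = 77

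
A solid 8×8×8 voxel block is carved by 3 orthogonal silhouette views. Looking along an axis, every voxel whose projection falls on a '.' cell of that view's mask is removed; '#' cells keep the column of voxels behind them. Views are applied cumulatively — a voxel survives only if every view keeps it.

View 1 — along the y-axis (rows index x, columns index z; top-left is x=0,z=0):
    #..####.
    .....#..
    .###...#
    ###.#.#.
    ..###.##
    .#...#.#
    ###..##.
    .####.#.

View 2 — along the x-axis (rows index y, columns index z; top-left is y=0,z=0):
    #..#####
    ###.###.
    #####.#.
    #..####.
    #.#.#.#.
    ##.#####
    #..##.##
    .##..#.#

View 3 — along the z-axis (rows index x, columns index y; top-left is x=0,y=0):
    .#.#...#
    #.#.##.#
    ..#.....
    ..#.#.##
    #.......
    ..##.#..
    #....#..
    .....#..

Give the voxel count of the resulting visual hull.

start: 8×8×8 = 512 voxels
carve view 1 (along y, XZ-mask fill 33/64): 264 voxels remain
carve view 2 (along x, YZ-mask fill 43/64): 176 voxels remain
carve view 3 (along z, XY-mask fill 20/64): 50 voxels remain

50 voxels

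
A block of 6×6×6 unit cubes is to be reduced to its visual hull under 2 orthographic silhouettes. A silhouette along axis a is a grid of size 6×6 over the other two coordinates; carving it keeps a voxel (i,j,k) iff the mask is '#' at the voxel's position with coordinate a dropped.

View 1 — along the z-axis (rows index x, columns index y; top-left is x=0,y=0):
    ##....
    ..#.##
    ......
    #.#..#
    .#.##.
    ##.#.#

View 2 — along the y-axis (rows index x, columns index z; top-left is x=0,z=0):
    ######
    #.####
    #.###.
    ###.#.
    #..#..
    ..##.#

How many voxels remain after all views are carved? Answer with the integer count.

57 voxels

initial block: 6^3 = 216
after view 1 [z-axis, 15 of 36 cells solid] → remaining = 90
after view 2 [y-axis, 24 of 36 cells solid] → remaining = 57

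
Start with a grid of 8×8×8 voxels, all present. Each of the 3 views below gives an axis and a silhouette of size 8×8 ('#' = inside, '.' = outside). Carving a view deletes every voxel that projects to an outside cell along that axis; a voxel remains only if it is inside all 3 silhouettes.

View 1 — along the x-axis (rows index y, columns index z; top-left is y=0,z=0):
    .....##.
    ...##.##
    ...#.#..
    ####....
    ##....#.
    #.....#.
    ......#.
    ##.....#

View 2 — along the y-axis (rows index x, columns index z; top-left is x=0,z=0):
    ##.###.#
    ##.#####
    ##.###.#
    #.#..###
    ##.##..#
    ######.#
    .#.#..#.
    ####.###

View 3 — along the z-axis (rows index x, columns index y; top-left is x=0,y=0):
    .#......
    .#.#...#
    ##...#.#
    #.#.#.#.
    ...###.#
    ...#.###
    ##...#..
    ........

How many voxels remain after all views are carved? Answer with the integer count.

48 voxels

initial block: 8^3 = 512
step 1: project along x, AND mask (21/64) → |grid| = 168
step 2: project along y, AND mask (46/64) → |grid| = 124
step 3: project along z, AND mask (23/64) → |grid| = 48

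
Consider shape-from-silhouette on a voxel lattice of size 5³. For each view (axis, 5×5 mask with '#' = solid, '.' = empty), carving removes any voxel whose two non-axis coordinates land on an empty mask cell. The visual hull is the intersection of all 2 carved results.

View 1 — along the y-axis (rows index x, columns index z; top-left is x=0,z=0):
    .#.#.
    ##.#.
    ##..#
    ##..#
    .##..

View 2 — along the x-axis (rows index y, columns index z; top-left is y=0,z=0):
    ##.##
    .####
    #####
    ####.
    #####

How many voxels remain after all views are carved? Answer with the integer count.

before carving: 125 voxels (5×5×5)
V1 y: intersect with XZ mask (13 set) -- 65 left
V2 x: intersect with YZ mask (22 set) -- 59 left

59 voxels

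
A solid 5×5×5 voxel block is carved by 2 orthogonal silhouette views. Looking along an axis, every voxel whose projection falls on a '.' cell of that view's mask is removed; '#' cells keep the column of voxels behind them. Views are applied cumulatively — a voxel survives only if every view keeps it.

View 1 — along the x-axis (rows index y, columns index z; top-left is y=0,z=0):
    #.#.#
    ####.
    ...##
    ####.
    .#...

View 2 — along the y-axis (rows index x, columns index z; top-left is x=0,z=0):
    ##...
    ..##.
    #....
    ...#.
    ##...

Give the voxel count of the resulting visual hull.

full grid |V| = 125
after view 1 [x-axis, 14 of 25 cells solid] → remaining = 70
after view 2 [y-axis, 8 of 25 cells solid] → remaining = 24

voxel count = 24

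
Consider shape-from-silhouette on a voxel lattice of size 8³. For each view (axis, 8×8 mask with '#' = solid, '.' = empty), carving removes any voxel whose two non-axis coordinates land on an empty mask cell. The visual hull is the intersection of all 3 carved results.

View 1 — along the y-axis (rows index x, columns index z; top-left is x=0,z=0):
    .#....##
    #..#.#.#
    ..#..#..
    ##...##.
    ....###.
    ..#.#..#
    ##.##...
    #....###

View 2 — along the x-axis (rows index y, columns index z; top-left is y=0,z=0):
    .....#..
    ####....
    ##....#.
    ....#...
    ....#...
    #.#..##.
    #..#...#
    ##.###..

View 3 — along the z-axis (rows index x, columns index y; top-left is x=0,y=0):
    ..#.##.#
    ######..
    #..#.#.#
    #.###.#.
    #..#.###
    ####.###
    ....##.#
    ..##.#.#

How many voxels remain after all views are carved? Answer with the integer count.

before carving: 512 voxels (8×8×8)
[1] y-view keeps 27 columns → grid now 216
[2] x-view keeps 22 columns → grid now 75
[3] z-view keeps 38 columns → grid now 43

remaining voxels: 43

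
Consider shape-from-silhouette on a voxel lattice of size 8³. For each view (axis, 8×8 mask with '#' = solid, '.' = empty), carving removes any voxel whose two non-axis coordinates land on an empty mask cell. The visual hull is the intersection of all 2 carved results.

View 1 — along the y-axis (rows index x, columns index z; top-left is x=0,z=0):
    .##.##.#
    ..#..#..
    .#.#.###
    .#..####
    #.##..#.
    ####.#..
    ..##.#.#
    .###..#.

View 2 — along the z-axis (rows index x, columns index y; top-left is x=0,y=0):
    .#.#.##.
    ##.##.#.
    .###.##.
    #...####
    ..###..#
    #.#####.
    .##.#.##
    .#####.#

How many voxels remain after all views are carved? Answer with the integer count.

full grid |V| = 512
[1] y-view keeps 34 columns → grid now 272
[2] z-view keeps 40 columns → grid now 170

remaining voxels: 170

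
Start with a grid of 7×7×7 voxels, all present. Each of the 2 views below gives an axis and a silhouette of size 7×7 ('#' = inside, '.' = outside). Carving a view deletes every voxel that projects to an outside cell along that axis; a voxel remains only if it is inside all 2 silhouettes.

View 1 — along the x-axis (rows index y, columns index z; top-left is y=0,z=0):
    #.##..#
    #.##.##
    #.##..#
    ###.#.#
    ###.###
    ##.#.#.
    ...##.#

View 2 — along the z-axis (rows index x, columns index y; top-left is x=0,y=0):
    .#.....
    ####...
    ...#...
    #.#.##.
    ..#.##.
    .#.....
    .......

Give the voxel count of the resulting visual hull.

|visual hull| = 65

full grid |V| = 343
  1. axis=0 (YZ plane), |mask|=31  ⇒  voxels=217
  2. axis=2 (XY plane), |mask|=14  ⇒  voxels=65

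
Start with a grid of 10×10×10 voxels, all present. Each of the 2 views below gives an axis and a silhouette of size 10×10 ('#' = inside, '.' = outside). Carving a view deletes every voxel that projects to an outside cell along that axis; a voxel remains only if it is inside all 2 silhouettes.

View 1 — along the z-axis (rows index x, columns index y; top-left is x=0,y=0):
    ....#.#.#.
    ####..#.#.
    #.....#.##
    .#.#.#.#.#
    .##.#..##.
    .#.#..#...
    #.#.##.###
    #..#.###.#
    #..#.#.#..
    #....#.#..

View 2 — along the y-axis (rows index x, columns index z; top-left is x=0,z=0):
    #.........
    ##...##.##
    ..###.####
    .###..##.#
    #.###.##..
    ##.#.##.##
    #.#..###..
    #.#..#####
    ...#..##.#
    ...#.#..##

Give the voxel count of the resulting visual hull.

253 voxels

initial block: 10^3 = 1000
carve view 1 (along z, XY-mask fill 46/100): 460 voxels remain
carve view 2 (along y, XZ-mask fill 53/100): 253 voxels remain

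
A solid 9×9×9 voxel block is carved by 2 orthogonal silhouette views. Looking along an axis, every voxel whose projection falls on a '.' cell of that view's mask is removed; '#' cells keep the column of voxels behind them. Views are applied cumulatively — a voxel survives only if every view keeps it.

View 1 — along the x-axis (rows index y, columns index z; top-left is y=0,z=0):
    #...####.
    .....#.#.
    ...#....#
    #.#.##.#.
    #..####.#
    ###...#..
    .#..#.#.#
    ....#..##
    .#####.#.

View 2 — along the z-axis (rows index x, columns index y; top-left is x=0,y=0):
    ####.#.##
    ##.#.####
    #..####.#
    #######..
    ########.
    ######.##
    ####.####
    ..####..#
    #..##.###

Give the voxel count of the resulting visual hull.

remaining voxels: 261

start: 9×9×9 = 729 voxels
  1. axis=0 (YZ plane), |mask|=37  ⇒  voxels=333
  2. axis=2 (XY plane), |mask|=62  ⇒  voxels=261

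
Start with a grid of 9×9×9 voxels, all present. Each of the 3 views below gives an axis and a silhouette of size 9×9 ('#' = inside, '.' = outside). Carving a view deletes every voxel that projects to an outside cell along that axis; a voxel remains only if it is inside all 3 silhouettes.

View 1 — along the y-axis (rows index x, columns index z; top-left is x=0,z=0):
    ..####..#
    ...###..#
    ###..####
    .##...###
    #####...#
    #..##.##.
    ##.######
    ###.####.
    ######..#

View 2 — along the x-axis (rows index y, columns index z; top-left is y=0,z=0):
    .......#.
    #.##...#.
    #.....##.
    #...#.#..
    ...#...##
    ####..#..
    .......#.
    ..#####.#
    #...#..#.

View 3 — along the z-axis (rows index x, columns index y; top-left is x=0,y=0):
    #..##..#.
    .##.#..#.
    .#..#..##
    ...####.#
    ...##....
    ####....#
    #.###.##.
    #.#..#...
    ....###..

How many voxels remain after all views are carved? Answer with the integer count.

before carving: 729 voxels (9×9×9)
[1] y-view keeps 54 columns → grid now 486
[2] x-view keeps 29 columns → grid now 169
[3] z-view keeps 36 columns → grid now 81

81 voxels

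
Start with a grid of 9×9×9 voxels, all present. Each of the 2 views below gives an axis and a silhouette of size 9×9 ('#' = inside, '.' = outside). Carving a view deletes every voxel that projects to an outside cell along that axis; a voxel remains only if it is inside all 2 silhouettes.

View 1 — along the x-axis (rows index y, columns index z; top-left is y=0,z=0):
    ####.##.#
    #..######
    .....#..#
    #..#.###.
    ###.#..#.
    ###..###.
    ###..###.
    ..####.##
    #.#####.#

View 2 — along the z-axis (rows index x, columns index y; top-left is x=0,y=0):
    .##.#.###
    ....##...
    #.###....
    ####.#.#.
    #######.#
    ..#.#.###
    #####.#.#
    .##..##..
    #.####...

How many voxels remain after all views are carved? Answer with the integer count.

252 voxels

start: 9×9×9 = 729 voxels
step 1: project along x, AND mask (51/81) → |grid| = 459
step 2: project along z, AND mask (47/81) → |grid| = 252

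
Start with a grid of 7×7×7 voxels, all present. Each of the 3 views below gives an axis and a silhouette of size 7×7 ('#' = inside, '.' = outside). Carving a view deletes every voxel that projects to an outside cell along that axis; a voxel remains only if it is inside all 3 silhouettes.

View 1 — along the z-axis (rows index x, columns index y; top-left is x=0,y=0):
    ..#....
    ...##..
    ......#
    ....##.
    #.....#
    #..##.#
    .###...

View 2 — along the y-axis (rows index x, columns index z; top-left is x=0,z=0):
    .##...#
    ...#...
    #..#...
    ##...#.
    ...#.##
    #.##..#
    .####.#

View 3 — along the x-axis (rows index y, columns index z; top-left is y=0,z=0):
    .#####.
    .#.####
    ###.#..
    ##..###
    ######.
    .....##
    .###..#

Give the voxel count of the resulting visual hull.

initial block: 7^3 = 343
[1] z-view keeps 15 columns → grid now 105
[2] y-view keeps 21 columns → grid now 50
[3] x-view keeps 31 columns → grid now 32

32 voxels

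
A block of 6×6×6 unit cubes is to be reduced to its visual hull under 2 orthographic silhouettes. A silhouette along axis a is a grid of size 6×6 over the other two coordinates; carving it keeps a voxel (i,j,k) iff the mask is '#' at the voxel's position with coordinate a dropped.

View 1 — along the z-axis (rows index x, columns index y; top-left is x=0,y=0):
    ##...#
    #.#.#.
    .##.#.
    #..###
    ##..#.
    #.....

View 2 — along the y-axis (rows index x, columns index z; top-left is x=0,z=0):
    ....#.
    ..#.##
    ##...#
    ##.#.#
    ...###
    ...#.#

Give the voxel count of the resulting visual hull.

48 voxels

before carving: 216 voxels (6×6×6)
  1. axis=2 (XY plane), |mask|=17  ⇒  voxels=102
  2. axis=1 (XZ plane), |mask|=16  ⇒  voxels=48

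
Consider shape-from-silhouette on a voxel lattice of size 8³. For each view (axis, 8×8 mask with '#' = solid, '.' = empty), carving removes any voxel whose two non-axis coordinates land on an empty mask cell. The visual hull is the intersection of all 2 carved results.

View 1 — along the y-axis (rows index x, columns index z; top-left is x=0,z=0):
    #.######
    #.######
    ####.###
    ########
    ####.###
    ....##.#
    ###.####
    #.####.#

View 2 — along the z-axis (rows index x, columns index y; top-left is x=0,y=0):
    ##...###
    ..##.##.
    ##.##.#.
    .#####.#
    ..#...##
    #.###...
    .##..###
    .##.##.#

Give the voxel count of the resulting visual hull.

before carving: 512 voxels (8×8×8)
carve view 1 (along y, XZ-mask fill 52/64): 416 voxels remain
carve view 2 (along z, XY-mask fill 37/64): 244 voxels remain

remaining voxels: 244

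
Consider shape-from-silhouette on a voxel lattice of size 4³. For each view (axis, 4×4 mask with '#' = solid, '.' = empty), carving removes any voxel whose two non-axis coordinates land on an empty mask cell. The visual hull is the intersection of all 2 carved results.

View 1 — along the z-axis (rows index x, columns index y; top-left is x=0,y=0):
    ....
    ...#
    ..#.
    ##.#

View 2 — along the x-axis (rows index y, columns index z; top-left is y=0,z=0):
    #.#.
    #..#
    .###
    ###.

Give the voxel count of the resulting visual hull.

13 voxels

initial block: 4^3 = 64
  1. axis=2 (XY plane), |mask|=5  ⇒  voxels=20
  2. axis=0 (YZ plane), |mask|=10  ⇒  voxels=13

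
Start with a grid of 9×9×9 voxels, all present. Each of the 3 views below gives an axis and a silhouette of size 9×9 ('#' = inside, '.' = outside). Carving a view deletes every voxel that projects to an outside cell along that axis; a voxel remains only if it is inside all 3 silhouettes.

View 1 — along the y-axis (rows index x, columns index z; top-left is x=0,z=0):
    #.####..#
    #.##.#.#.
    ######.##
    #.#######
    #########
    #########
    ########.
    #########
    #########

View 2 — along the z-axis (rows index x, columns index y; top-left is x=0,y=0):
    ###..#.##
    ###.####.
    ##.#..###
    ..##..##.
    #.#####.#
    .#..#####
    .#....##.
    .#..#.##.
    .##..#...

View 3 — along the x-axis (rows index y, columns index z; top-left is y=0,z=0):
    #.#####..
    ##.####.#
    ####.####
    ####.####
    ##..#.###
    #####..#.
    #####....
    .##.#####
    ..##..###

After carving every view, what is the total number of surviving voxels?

full grid |V| = 729
  1. axis=1 (XZ plane), |mask|=71  ⇒  voxels=639
  2. axis=2 (XY plane), |mask|=46  ⇒  voxels=355
  3. axis=0 (YZ plane), |mask|=58  ⇒  voxels=250

remaining voxels: 250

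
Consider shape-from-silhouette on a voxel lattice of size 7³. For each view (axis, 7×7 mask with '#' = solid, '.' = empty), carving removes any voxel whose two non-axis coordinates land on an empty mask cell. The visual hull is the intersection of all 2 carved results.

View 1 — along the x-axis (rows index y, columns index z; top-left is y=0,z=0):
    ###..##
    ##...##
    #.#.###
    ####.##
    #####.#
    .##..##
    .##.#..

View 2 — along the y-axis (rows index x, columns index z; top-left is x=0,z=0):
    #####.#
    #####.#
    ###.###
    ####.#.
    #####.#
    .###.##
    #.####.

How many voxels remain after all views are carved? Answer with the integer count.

initial block: 7^3 = 343
  1. axis=0 (YZ plane), |mask|=33  ⇒  voxels=231
  2. axis=1 (XZ plane), |mask|=39  ⇒  voxels=185

remaining voxels: 185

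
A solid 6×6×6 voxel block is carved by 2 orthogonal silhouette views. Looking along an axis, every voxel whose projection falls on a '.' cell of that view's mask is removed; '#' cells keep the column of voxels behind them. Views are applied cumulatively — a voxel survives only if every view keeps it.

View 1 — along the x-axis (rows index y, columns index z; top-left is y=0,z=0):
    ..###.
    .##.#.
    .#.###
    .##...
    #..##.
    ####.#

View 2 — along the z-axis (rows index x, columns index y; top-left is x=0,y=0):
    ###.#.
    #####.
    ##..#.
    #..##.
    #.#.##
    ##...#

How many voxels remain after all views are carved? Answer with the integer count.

initial block: 6^3 = 216
V1 x: intersect with YZ mask (20 set) -- 120 left
V2 z: intersect with XY mask (22 set) -- 71 left

remaining voxels: 71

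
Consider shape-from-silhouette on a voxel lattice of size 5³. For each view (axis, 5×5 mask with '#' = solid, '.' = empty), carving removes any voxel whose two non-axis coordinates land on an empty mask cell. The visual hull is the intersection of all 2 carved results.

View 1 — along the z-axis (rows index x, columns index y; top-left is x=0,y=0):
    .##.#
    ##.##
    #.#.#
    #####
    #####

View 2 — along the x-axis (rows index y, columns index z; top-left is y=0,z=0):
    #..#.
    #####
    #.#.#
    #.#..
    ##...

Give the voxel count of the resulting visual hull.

|visual hull| = 56

full grid |V| = 125
step 1: project along z, AND mask (20/25) → |grid| = 100
step 2: project along x, AND mask (14/25) → |grid| = 56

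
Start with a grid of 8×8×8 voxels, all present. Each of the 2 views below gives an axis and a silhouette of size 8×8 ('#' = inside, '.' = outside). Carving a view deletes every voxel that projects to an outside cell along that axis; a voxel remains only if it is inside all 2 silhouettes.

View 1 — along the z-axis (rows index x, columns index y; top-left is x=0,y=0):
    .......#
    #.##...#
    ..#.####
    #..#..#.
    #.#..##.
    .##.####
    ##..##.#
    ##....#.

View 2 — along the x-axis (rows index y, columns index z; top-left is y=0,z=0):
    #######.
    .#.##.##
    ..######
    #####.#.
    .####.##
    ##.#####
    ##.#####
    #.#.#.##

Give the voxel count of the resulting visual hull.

before carving: 512 voxels (8×8×8)
[1] z-view keeps 31 columns → grid now 248
[2] x-view keeps 49 columns → grid now 192

|visual hull| = 192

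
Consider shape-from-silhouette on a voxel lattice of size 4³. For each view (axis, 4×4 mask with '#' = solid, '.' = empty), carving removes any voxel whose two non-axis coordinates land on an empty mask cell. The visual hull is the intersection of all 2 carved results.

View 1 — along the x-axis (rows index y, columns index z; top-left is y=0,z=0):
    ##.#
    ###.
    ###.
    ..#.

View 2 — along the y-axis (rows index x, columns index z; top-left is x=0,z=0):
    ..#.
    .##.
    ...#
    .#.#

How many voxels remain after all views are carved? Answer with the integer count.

14 voxels

before carving: 64 voxels (4×4×4)
step 1: project along x, AND mask (10/16) → |grid| = 40
step 2: project along y, AND mask (6/16) → |grid| = 14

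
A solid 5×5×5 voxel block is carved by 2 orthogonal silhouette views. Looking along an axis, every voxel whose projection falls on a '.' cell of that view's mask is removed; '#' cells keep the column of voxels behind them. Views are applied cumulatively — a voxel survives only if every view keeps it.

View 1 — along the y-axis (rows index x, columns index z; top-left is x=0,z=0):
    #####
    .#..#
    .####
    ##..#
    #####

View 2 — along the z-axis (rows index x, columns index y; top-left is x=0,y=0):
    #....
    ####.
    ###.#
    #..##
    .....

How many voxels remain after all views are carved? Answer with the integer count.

initial block: 5^3 = 125
step 1: project along y, AND mask (19/25) → |grid| = 95
step 2: project along z, AND mask (12/25) → |grid| = 38

remaining voxels: 38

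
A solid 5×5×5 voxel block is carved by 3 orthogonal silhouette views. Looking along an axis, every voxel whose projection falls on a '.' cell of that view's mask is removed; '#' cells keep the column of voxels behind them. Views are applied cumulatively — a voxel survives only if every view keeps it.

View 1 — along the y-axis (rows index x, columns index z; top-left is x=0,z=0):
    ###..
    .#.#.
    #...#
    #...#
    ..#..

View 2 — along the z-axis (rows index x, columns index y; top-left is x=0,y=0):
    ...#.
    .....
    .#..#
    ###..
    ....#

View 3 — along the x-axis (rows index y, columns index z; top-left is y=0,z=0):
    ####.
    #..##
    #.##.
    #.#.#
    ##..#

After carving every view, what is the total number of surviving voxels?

start: 5×5×5 = 125 voxels
[1] y-view keeps 10 columns → grid now 50
[2] z-view keeps 7 columns → grid now 14
[3] x-view keeps 16 columns → grid now 10

voxel count = 10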